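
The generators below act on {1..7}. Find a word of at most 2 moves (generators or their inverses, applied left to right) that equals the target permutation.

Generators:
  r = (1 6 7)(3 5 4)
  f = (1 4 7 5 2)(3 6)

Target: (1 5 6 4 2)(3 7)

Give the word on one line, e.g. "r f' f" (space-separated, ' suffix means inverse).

r' f

  after r': (1 7 6)(3 4 5)
  after f: (1 5 6 4 2)(3 7)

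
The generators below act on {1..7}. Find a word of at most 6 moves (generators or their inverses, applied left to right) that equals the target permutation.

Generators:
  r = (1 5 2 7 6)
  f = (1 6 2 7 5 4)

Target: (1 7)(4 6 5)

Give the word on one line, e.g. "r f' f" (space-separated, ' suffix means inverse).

f r r r r

  after f: (1 6 2 7 5 4)
  after r: (2 6 7)(4 5)
  after r: (1 5 4 2)
  after r: (1 2 5 4 7 6)
  after r: (1 7)(4 6 5)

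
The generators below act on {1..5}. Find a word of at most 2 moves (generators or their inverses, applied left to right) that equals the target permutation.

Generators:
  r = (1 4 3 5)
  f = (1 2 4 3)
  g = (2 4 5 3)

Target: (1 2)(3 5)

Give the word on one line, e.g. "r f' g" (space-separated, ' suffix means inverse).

  after f': (1 3 4 2)
  after g: (1 2)(3 5)

f' g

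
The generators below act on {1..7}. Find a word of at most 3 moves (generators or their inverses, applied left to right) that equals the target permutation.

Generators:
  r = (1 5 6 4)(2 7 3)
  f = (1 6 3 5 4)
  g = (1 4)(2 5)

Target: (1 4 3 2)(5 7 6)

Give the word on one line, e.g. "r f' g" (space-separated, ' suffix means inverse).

g r f'

  after g: (1 4)(2 5)
  after r: (2 6 4 5 7 3)
  after f': (1 4 3 2)(5 7 6)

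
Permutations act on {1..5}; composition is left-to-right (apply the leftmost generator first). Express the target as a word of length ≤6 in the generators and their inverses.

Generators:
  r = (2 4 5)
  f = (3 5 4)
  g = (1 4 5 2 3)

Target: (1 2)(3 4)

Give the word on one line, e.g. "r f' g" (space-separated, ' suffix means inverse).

  after r': (2 5 4)
  after f': (2 3 4)
  after g: (1 4 3 5 2)
  after r: (1 5 4 3 2)
  after r: (1 2)(3 4)

r' f' g r r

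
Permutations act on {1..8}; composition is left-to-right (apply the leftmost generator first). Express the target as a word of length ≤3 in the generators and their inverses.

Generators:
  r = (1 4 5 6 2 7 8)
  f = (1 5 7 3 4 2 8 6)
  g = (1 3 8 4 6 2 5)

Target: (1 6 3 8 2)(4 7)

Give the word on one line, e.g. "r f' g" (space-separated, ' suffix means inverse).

  after r: (1 4 5 6 2 7 8)
  after f: (1 2 3 4 7 6 8 5)
  after g': (1 6 3 8 2)(4 7)

r f g'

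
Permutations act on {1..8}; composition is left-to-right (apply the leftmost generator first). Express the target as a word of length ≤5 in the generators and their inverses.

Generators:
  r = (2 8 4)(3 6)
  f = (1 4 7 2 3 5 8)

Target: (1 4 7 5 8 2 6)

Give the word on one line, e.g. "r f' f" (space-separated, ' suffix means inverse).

r' f f f r'

  after r': (2 4 8)(3 6)
  after f: (1 4)(2 7)(3 6 5 8)
  after f: (1 7 3 6 8 5)
  after f: (1 2 3 6)(4 7 5)
  after r': (1 4 7 5 8 2 6)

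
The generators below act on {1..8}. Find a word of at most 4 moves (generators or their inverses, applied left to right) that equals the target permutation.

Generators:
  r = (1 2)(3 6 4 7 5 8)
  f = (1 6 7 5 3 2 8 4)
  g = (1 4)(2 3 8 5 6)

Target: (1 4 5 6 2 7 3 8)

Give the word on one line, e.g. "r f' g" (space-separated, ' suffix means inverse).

r g' r

  after r: (1 2)(3 6 4 7 5 8)
  after g': (1 6)(2 4 7 8)(3 5)
  after r: (1 4 5 6 2 7 3 8)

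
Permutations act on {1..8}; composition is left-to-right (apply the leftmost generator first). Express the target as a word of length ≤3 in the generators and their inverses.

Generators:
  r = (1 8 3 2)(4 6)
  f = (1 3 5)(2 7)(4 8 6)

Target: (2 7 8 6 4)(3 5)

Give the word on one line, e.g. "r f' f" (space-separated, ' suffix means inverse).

  after f: (1 3 5)(2 7)(4 8 6)
  after r': (1 8 4)(2 7 3 5)
  after r': (2 7 8 6 4)(3 5)

f r' r'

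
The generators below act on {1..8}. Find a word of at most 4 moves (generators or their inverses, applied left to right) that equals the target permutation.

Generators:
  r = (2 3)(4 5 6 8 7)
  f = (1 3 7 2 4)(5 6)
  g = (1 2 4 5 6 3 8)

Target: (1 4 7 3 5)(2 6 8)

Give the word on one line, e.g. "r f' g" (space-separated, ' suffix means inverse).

g' r' f g'

  after g': (1 8 3 6 5 4 2)
  after r': (1 6 4 3 5 7 8 2)
  after f: (1 5 2 3 6)(4 7 8)
  after g': (1 4 7 3 5)(2 6 8)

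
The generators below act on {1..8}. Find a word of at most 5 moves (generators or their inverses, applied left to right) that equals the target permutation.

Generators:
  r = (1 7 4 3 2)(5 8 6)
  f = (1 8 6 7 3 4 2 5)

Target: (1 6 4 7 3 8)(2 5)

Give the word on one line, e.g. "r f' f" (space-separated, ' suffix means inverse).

  after f': (1 5 2 4 3 7 6 8)
  after r': (1 6 5 3)(2 7 8)
  after f': (1 8 4 3 5 7)(2 6)
  after r': (1 5)(2 8 7)(3 6)
  after r': (1 6 4 7 3 8)(2 5)

f' r' f' r' r'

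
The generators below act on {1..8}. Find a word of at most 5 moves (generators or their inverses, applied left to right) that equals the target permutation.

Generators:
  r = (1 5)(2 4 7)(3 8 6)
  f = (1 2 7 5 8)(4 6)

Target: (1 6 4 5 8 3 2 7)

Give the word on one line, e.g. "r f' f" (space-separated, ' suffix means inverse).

f' r r f r'

  after f': (1 8 5 7 2)(4 6)
  after r: (1 6 7 4 3 8)(2 5)
  after r: (1 3 6 2)(4 8 5)
  after f: (1 3 4)(5 6 7)
  after r': (1 6 4 5 8 3 2 7)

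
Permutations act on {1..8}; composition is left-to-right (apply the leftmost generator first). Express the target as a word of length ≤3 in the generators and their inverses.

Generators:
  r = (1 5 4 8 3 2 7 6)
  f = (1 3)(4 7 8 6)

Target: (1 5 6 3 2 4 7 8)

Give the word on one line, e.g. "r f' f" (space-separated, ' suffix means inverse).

r f'

  after r: (1 5 4 8 3 2 7 6)
  after f': (1 5 6 3 2 4 7 8)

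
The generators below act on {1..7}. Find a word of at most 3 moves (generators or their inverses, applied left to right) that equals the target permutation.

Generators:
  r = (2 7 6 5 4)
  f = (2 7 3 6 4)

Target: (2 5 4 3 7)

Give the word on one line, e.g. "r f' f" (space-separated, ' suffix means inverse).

f' f' r

  after f': (2 4 6 3 7)
  after f': (2 6 7 4 3)
  after r: (2 5 4 3 7)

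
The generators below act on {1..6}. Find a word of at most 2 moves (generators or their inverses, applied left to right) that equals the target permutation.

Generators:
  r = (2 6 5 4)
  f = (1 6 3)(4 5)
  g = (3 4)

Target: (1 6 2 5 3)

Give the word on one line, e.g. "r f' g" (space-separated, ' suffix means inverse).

r' f

  after r': (2 4 5 6)
  after f: (1 6 2 5 3)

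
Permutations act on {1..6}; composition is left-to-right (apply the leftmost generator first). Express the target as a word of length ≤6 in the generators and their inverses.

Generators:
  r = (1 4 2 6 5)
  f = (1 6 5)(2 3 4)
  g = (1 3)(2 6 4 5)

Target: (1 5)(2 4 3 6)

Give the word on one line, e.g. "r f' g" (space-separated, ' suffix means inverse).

  after r': (1 5 6 2 4)
  after g': (1 4 3)(2 6 5)
  after f: (1 2 5 3 6)
  after r': (1 4)(2 6 5 3)
  after g: (1 5)(2 4 3 6)

r' g' f r' g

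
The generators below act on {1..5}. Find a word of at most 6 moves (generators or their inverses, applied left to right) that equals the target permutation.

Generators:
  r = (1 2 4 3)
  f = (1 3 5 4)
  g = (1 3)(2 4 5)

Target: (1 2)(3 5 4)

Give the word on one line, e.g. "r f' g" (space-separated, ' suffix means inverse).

  after g: (1 3)(2 4 5)
  after r': (1 4 5)
  after f': (1 5 4 3)
  after g: (1 2 4)
  after f: (1 2)(3 5 4)

g r' f' g f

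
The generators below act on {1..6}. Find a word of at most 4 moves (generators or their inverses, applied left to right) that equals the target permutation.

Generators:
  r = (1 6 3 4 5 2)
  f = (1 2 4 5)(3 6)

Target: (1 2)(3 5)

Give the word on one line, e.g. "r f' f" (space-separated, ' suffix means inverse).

f r' f r'

  after f: (1 2 4 5)(3 6)
  after r': (1 5 2 3)
  after f: (2 6 3)(4 5)
  after r': (1 2)(3 5)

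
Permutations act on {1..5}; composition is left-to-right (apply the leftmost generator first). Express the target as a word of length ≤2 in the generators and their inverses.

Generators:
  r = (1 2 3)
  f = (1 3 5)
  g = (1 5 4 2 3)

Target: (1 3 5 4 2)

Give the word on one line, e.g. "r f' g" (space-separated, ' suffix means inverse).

  after r: (1 2 3)
  after g: (1 3 5 4 2)

r g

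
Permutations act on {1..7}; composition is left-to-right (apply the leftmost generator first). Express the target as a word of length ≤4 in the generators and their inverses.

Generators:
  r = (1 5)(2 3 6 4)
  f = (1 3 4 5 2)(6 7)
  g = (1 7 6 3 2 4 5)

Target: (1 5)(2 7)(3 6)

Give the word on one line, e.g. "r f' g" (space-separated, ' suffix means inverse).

g' g' f

  after g': (1 5 4 2 3 6 7)
  after g': (1 4 3 7 5 2 6)
  after f: (1 5)(2 7)(3 6)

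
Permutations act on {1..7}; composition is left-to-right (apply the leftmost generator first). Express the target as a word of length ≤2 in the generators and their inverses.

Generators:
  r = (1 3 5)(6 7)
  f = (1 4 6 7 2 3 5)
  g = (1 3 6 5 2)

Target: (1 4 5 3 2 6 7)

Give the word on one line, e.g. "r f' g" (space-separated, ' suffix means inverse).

  after f: (1 4 6 7 2 3 5)
  after g: (1 4 5 3 2 6 7)

f g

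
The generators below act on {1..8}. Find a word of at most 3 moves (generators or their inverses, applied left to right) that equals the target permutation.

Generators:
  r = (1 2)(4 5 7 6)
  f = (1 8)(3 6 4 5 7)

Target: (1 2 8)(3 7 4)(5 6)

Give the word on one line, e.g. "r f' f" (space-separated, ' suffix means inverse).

  after r': (1 2)(4 6 7 5)
  after f': (1 2 8)(3 7 4)(5 6)

r' f'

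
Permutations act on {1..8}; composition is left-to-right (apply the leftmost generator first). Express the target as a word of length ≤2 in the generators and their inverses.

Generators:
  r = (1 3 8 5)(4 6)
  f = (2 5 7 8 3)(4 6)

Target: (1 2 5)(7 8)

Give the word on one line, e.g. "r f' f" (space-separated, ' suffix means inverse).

r f

  after r: (1 3 8 5)(4 6)
  after f: (1 2 5)(7 8)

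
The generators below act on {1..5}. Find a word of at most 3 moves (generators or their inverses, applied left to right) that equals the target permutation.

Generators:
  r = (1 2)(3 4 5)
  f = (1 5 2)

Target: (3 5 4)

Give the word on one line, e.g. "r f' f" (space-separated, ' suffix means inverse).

r r

  after r: (1 2)(3 4 5)
  after r: (3 5 4)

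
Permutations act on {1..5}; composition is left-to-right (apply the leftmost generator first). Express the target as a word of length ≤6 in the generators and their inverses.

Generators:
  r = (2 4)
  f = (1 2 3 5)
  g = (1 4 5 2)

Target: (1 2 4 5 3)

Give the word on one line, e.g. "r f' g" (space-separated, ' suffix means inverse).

g' g' f' f'

  after g': (1 2 5 4)
  after g': (1 5)(2 4)
  after f': (1 3 2 4)
  after f': (1 2 4 5 3)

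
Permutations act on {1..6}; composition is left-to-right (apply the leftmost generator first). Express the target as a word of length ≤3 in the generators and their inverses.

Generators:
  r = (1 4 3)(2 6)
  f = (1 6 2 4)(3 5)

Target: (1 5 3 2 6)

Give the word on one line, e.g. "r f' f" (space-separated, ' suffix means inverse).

  after r: (1 4 3)(2 6)
  after r: (1 3 4)
  after f': (1 5 3 2 6)

r r f'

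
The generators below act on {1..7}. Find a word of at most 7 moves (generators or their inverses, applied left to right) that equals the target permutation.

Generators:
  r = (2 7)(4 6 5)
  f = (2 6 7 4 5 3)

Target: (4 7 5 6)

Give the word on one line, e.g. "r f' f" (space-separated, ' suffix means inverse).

  after f: (2 6 7 4 5 3)
  after r: (2 5 3 7 6)
  after r: (2 4 6 7 5 3)
  after f': (2 7 4)
  after r': (4 7 5 6)

f r r f' r'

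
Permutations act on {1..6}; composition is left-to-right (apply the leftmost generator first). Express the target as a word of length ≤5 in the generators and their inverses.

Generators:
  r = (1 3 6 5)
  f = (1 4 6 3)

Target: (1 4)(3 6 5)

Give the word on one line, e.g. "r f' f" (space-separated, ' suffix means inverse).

  after f: (1 4 6 3)
  after r': (1 4 3 5 6)
  after r': (1 4)(3 6 5)

f r' r'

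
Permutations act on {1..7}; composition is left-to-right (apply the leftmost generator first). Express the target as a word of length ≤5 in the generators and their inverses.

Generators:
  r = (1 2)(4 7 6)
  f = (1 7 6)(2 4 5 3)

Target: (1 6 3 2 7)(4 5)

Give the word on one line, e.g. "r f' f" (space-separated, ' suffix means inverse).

  after f': (1 6 7)(2 3 5 4)
  after f': (1 7 6)(2 5)(3 4)
  after r: (1 6 2 5)(3 7 4)
  after f': (1 7 2 4 5 6 3)
  after r: (1 6 3 2 7)(4 5)

f' f' r f' r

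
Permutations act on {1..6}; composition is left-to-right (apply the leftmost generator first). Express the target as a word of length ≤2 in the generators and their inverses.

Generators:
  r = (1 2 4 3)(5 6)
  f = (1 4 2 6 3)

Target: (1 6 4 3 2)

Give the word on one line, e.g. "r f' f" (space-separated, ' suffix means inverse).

f' f'

  after f': (1 3 6 2 4)
  after f': (1 6 4 3 2)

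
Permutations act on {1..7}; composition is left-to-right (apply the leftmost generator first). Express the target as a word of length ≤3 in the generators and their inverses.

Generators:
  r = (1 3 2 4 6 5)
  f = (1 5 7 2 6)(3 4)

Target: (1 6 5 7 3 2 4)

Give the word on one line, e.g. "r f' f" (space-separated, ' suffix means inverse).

  after f: (1 5 7 2 6)(3 4)
  after r': (1 6 5 7 3 2 4)

f r'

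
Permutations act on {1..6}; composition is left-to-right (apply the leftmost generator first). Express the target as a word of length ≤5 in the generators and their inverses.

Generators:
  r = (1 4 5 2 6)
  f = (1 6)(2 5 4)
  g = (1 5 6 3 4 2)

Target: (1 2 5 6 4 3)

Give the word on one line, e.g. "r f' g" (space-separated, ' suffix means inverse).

r' g f g' r'

  after r': (1 6 2 5 4)
  after g: (1 3 4 5 2 6)
  after f: (1 3 2)
  after g': (1 6 5)(3 4)
  after r': (1 2 5 6 4 3)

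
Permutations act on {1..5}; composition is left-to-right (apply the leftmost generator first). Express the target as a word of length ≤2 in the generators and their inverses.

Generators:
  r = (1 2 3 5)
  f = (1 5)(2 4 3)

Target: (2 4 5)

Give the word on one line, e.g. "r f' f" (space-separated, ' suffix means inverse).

f r

  after f: (1 5)(2 4 3)
  after r: (2 4 5)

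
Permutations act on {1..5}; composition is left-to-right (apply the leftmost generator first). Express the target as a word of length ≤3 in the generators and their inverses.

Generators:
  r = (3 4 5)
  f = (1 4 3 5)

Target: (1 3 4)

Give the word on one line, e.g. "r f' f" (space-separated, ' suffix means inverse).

r' f f

  after r': (3 5 4)
  after f: (1 4 5 3)
  after f: (1 3 4)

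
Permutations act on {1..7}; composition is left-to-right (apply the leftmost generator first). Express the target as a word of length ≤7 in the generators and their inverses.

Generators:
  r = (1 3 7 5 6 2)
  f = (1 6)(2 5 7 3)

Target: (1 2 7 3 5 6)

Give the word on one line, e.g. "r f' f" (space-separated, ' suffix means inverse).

r' r' f' f' r

  after r': (1 2 6 5 7 3)
  after r': (1 6 7)(2 5 3)
  after f': (5 7 6)
  after f': (1 6 2 3 7)
  after r: (1 2 7 3 5 6)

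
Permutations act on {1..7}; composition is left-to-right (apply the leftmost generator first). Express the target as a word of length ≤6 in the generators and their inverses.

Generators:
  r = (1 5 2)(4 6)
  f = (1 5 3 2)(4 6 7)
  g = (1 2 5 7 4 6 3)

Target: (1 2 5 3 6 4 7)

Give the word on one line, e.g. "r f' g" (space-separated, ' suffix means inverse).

  after f': (1 2 3 5)(4 7 6)
  after g: (1 5 2)(3 7)
  after r': (3 7)(4 6)
  after f: (1 5 3 4 7 2)
  after r: (1 2 5 3 6 4 7)

f' g r' f r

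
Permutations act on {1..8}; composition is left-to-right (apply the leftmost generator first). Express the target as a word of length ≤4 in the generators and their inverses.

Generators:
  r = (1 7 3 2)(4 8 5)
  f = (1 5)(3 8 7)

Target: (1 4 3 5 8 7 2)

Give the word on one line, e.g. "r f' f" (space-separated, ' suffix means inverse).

  after f: (1 5)(3 8 7)
  after r: (1 4 8 3 5 7 2)
  after f: (1 4 7 2 5 3)
  after f: (1 4 3 5 8 7 2)

f r f f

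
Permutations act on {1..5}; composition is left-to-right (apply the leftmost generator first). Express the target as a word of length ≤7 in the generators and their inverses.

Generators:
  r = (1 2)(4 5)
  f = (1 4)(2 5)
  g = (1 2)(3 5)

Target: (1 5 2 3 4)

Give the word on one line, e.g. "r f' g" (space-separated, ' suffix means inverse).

f' r g r g'

  after f': (1 4)(2 5)
  after r: (1 5)(2 4)
  after g: (1 3 5 2 4)
  after r: (1 3 4 2 5)
  after g': (1 5 2 3 4)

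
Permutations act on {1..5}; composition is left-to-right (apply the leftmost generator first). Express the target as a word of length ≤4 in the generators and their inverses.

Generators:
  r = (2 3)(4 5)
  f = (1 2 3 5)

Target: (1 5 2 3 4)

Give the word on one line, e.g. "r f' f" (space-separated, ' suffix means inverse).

f r f

  after f: (1 2 3 5)
  after r: (1 3 4 5)
  after f: (1 5 2 3 4)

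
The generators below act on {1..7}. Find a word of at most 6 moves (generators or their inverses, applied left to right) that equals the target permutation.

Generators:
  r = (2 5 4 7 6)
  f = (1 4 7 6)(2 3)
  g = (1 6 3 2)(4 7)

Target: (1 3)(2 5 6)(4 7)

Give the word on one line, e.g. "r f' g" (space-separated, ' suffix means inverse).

g f r' g' g'

  after g: (1 6 3 2)(4 7)
  after f: (2 4 6)
  after r': (2 5)(4 7)
  after g': (1 2 5 3 6)
  after g': (1 3)(2 5 6)(4 7)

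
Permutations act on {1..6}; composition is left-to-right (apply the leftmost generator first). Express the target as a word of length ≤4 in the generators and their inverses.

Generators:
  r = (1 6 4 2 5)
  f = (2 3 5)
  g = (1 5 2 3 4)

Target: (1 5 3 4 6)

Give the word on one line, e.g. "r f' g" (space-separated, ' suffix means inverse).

  after f': (2 5 3)
  after r': (1 5 3 4 6)

f' r'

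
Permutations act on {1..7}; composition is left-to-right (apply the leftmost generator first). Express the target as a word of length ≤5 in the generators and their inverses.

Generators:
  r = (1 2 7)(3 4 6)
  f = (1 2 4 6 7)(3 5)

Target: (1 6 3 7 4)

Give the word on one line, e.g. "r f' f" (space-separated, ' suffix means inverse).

r f f

  after r: (1 2 7)(3 4 6)
  after f: (1 4 7 2)(3 6 5)
  after f: (1 6 3 7 4)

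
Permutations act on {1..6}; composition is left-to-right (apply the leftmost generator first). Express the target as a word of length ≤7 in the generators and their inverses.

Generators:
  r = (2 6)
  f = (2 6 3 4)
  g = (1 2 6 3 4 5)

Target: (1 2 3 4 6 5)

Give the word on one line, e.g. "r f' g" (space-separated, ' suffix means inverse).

f f g r' f'

  after f: (2 6 3 4)
  after f: (2 3)(4 6)
  after g: (1 2 4 3 6 5)
  after r': (1 6 5)(2 4 3)
  after f': (1 2 3 4 6 5)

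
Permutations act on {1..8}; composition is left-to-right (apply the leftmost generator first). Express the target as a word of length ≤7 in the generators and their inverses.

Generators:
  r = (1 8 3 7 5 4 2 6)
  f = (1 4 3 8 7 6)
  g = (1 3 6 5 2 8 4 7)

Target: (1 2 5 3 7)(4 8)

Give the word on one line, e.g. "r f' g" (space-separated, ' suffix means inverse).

  after g': (1 7 4 8 2 5 6 3)
  after f: (1 6 8 2 5)(3 4 7)
  after g': (1 3 8 5 7)(2 6)
  after f': (1 4)(2 7 6)(5 8)
  after r: (1 2 5 3 7)(4 8)

g' f g' f' r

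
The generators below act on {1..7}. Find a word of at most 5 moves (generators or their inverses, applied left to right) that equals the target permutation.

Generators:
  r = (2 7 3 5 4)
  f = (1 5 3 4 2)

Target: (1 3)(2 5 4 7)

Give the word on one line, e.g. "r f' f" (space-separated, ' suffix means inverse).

r f' r r

  after r: (2 7 3 5 4)
  after f': (1 2 7 5 3)
  after r: (1 7 4 2 3)
  after r: (1 3)(2 5 4 7)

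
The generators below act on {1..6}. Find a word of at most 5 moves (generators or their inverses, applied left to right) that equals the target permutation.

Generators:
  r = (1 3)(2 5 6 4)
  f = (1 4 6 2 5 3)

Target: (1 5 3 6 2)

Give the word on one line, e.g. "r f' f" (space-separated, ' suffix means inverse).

f f r'

  after f: (1 4 6 2 5 3)
  after f: (1 6 5)(2 3 4)
  after r': (1 5 3 6 2)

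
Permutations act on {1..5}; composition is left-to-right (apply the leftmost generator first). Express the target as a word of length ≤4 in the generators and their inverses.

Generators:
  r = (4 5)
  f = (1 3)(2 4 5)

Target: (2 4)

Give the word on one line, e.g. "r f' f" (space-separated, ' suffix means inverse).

  after r': (4 5)
  after f': (1 3)(2 5)
  after f': (2 4)

r' f' f'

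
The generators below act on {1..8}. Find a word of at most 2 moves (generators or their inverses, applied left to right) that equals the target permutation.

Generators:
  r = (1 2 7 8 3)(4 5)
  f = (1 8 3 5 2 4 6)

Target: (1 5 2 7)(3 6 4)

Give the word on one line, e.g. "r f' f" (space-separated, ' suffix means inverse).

  after r: (1 2 7 8 3)(4 5)
  after f': (1 5 2 7)(3 6 4)

r f'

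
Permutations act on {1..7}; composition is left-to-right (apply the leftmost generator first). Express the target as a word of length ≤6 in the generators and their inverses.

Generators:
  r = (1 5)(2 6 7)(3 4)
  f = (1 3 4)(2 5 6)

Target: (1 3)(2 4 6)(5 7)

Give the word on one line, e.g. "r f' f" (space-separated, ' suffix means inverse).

f r' f' r' r'

  after f: (1 3 4)(2 5 6)
  after r': (1 4 5 2)(6 7)
  after f': (1 3)(2 4)(5 6 7)
  after r': (1 4 7)(2 3 5)
  after r': (1 3)(2 4 6)(5 7)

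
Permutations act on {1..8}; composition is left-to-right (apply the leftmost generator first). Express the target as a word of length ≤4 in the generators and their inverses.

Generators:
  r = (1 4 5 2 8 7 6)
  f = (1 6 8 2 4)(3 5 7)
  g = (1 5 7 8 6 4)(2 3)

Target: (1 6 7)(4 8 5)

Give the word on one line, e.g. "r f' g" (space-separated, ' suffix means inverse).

g' g'

  after g': (1 4 6 8 7 5)(2 3)
  after g': (1 6 7)(4 8 5)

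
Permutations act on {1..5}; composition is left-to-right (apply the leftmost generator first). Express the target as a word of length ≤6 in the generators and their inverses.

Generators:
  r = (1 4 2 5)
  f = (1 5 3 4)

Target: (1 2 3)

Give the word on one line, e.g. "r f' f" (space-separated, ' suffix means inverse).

  after r': (1 5 2 4)
  after r': (1 2)(4 5)
  after f': (1 2 4)(3 5)
  after f': (1 2 3)

r' r' f' f'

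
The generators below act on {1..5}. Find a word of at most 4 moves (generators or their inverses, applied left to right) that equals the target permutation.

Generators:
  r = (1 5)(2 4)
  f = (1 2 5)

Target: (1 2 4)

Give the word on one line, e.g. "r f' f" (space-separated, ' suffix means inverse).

  after r: (1 5)(2 4)
  after f': (1 2 4)
  after r: (1 4 5)
  after r: (1 2 4)

r f' r r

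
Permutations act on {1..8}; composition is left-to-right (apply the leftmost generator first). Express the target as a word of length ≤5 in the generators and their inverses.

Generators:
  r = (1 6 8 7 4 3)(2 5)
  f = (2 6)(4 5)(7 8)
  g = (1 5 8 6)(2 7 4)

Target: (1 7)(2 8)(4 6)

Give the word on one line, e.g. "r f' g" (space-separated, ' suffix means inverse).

g' f g

  after g': (1 6 8 5)(2 4 7)
  after f: (1 2 5)(4 8)(6 7)
  after g: (1 7)(2 8)(4 6)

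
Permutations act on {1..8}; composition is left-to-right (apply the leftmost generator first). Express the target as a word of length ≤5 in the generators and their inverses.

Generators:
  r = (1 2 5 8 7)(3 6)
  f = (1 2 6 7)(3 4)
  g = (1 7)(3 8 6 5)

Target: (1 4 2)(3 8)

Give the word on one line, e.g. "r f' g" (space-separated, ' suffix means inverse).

  after g': (1 7)(3 5 6 8)
  after f': (1 6 8 4 3 5 2)
  after r: (1 3 8 4 6 7)
  after f': (1 4 2)(3 8)

g' f' r f'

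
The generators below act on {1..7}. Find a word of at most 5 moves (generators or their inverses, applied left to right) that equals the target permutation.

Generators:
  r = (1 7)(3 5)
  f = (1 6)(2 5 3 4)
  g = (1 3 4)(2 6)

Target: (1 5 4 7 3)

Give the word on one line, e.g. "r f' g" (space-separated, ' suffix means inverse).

  after g: (1 3 4)(2 6)
  after r: (1 5 3 4 7)(2 6)
  after g: (1 5 4 7 3)

g r g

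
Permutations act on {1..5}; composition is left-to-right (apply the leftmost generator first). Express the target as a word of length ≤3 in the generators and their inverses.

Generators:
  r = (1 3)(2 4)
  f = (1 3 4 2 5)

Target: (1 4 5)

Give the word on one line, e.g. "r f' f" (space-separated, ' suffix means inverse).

r f

  after r: (1 3)(2 4)
  after f: (1 4 5)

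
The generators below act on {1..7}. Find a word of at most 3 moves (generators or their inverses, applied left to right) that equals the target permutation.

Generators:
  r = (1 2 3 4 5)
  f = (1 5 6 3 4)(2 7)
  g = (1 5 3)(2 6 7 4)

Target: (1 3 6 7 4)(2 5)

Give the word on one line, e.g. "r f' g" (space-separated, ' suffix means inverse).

r' g

  after r': (1 5 4 3 2)
  after g: (1 3 6 7 4)(2 5)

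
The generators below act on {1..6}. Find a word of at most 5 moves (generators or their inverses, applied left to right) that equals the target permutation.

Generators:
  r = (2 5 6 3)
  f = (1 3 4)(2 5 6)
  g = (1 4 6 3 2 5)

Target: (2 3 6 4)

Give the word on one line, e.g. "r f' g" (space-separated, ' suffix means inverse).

  after g: (1 4 6 3 2 5)
  after r': (1 4 5)
  after g': (2 3 6 4)

g r' g'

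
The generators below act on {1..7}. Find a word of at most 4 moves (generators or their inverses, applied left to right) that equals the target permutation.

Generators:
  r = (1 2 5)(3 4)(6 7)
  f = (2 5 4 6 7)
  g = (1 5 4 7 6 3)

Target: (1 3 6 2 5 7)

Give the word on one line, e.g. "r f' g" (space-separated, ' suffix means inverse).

f f g'

  after f: (2 5 4 6 7)
  after f: (2 4 7 5 6)
  after g': (1 3 6 2 5 7)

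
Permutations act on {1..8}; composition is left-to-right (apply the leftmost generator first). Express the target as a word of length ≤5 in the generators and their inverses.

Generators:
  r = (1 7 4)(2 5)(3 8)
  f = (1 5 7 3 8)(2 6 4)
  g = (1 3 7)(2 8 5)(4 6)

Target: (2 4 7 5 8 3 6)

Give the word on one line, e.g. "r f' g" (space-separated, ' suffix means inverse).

  after f: (1 5 7 3 8)(2 6 4)
  after g: (1 2 4 8 3 5)
  after g: (1 8 7)(2 6 4 5 3)
  after f: (2 4 7 5 8 3 6)

f g g f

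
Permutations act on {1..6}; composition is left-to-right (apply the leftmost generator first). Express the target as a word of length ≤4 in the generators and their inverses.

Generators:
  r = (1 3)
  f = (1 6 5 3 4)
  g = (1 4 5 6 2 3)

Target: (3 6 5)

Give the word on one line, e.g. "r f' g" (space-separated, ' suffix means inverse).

  after f': (1 4 3 5 6)
  after r': (1 4)(3 5 6)
  after f': (1 3 6 5)
  after r': (3 6 5)

f' r' f' r'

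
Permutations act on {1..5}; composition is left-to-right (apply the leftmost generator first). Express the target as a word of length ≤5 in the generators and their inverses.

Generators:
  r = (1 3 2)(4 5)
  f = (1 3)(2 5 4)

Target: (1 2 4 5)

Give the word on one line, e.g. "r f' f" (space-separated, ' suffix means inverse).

r r f' r' f'

  after r: (1 3 2)(4 5)
  after r: (1 2 3)
  after f': (1 4 5 2)
  after r': (1 5 3)
  after f': (1 2 4 5)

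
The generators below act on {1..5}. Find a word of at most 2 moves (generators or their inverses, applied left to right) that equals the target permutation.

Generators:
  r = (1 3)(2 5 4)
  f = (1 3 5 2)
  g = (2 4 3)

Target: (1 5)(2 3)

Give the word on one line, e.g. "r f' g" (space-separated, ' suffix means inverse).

f f

  after f: (1 3 5 2)
  after f: (1 5)(2 3)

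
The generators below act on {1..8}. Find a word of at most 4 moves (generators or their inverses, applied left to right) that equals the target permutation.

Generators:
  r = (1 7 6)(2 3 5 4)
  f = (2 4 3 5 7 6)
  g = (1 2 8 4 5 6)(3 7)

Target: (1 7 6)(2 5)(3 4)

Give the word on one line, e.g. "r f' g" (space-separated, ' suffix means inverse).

r' r'

  after r': (1 6 7)(2 4 5 3)
  after r': (1 7 6)(2 5)(3 4)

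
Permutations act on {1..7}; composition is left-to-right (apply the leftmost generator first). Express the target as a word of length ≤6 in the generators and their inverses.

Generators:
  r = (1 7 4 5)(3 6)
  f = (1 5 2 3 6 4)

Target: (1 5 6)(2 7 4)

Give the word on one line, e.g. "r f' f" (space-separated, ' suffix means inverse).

  after f: (1 5 2 3 6 4)
  after r': (1 4 5 2 6 7)
  after f: (2 4)(3 6 7 5)
  after r': (1 5 6)(2 7 4)

f r' f r'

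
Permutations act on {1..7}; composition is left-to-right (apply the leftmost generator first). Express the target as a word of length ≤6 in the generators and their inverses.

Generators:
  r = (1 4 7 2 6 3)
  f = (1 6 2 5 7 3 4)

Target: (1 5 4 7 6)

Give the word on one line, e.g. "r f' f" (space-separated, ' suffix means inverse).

  after f': (1 4 3 7 5 2 6)
  after r: (1 7 5 6 4)(2 3)
  after f': (1 5)(2 7)(3 6)
  after r: (1 5 4 7 6)

f' r f' r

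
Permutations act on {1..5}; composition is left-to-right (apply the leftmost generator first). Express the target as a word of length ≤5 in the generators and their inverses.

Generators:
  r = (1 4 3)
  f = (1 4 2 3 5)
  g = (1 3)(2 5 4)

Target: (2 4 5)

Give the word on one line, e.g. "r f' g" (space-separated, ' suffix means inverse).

f' r' f

  after f': (1 5 3 2 4)
  after r': (1 5 4 3 2)
  after f: (2 4 5)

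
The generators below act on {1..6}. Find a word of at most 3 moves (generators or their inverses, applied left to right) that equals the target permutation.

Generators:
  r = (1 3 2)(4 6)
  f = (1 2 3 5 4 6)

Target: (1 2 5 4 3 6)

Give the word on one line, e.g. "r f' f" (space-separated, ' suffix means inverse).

f f r

  after f: (1 2 3 5 4 6)
  after f: (1 3 4)(2 5 6)
  after r: (1 2 5 4 3 6)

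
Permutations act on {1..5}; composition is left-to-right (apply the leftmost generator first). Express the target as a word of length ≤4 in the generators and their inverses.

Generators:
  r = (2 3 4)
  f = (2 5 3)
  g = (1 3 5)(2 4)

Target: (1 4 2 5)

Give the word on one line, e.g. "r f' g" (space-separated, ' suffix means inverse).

r' g r f'

  after r': (2 4 3)
  after g: (1 3 4 5)
  after r: (1 4 5)(2 3)
  after f': (1 4 2 5)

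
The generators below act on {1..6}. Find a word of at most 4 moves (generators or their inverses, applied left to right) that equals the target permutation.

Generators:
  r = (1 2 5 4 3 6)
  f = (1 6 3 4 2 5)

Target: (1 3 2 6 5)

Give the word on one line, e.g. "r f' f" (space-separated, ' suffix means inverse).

r' r' f r

  after r': (1 6 3 4 5 2)
  after r': (1 3 5)(2 6 4)
  after f: (1 4 5 6 2 3)
  after r: (1 3 2 6 5)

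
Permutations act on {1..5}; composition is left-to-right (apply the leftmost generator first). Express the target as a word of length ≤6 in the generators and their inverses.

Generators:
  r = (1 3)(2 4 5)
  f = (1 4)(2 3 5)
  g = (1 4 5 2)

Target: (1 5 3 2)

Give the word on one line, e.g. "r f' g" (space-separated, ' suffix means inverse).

  after f: (1 4)(2 3 5)
  after g': (2 3 4)
  after r: (1 3 5 2)
  after f': (1 2 4)
  after f': (1 5 3 2)

f g' r f' f'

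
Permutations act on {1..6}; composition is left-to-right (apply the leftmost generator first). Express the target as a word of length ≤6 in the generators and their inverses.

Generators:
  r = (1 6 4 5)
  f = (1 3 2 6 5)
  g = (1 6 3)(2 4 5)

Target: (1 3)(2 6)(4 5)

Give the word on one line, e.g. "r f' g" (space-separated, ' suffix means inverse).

  after g': (1 3 6)(2 5 4)
  after f': (2 6 5 4 3)
  after r': (1 5 6 4 3 2)
  after f: (2 3 6 4)
  after g': (1 3)(2 6)(4 5)

g' f' r' f g'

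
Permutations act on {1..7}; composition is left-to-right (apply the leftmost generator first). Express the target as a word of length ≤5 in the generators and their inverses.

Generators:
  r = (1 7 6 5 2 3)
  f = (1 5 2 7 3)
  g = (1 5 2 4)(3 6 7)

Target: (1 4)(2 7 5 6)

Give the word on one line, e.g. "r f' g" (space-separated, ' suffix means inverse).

  after f: (1 5 2 7 3)
  after r: (1 2 6 5 3 7)
  after g: (1 4)(2 7 5 6)

f r g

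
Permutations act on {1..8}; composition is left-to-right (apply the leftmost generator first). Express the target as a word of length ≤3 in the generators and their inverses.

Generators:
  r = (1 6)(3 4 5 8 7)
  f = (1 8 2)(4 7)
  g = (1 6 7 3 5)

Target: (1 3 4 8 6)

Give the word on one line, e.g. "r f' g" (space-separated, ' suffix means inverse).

  after r': (1 6)(3 7 8 5 4)
  after g: (1 7 8)(4 5)
  after r: (1 3 4 8 6)

r' g r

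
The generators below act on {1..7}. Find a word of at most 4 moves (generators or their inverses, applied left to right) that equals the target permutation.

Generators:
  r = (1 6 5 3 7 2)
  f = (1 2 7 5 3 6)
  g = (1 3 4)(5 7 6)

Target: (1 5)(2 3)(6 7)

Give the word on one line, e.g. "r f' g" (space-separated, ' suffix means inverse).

f' f' f'

  after f': (1 6 3 5 7 2)
  after f': (1 3 7)(2 6 5)
  after f': (1 5)(2 3)(6 7)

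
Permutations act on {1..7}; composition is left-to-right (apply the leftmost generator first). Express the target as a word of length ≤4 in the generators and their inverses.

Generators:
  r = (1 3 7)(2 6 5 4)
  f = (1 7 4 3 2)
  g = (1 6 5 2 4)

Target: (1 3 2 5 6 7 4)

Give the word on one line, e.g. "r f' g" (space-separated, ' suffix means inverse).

g' f

  after g': (1 4 2 5 6)
  after f: (1 3 2 5 6 7 4)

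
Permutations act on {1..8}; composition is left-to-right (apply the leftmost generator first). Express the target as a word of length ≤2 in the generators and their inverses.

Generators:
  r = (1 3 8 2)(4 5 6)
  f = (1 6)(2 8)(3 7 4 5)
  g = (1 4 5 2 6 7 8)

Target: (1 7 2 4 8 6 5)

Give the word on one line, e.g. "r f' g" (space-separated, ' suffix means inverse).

  after g': (1 8 7 6 2 5 4)
  after g': (1 7 2 4 8 6 5)

g' g'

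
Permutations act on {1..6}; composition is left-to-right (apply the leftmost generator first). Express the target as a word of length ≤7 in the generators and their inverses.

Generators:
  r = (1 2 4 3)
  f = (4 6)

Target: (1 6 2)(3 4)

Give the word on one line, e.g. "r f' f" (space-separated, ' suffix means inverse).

f r' r' f r

  after f: (4 6)
  after r': (1 3 4 6 2)
  after r': (1 4 6)(2 3)
  after f: (1 6)(2 3)
  after r: (1 6 2)(3 4)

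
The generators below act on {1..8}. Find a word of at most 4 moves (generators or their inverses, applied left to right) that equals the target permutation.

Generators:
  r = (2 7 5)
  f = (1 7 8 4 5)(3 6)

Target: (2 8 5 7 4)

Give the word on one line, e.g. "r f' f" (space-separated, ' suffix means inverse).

  after f: (1 7 8 4 5)(3 6)
  after r: (1 5)(2 7 8 4)(3 6)
  after f: (2 8 5 7 4)

f r f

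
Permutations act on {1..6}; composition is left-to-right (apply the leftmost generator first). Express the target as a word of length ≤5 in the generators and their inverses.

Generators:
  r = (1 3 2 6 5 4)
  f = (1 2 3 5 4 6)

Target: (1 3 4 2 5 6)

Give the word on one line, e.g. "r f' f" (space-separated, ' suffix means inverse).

r' r' f r r

  after r': (1 4 5 6 2 3)
  after r': (1 5 2)(3 4 6)
  after f: (1 4)(3 6 5)
  after r: (2 6 4 3 5)
  after r: (1 3 4 2 5 6)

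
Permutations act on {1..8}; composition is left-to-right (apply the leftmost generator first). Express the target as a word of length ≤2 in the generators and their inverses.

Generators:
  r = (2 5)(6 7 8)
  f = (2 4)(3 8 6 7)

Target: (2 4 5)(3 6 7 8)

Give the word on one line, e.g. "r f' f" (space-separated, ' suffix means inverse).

f' r'

  after f': (2 4)(3 7 6 8)
  after r': (2 4 5)(3 6 7 8)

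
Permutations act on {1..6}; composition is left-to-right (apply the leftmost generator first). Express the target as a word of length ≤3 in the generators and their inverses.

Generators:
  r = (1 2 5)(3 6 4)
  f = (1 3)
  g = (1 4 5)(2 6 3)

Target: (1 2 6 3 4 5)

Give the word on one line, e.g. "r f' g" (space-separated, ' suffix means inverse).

  after f: (1 3)
  after g: (1 2 6 3 4 5)

f g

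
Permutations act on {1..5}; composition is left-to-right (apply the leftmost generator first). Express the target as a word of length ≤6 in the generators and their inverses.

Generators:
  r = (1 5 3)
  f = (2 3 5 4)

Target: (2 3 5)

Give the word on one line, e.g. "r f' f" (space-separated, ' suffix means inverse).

r r f r' f'

  after r: (1 5 3)
  after r: (1 3 5)
  after f: (1 5)(2 3 4)
  after r': (2 5 3 4)
  after f': (2 3 5)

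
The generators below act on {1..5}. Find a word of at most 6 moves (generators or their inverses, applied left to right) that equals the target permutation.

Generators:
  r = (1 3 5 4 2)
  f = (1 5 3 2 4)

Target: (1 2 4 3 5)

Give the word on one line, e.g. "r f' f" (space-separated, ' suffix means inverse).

  after r: (1 3 5 4 2)
  after r: (1 5 2 3 4)
  after f': (2 5 3)
  after f': (1 4 2)
  after f': (1 2 4 3 5)

r r f' f' f'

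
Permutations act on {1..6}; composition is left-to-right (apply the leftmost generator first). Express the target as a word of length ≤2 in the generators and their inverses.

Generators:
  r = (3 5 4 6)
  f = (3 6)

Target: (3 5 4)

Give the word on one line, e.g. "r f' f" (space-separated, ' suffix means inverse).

  after r: (3 5 4 6)
  after f': (3 5 4)

r f'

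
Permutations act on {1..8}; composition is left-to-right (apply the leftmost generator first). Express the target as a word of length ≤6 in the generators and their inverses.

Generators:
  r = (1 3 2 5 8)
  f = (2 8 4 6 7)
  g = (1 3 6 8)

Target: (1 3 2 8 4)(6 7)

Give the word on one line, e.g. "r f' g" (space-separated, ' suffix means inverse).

f' g f f

  after f': (2 7 6 4 8)
  after g: (1 3 6 4)(2 7 8)
  after f: (1 3 7 4)
  after f: (1 3 2 8 4)(6 7)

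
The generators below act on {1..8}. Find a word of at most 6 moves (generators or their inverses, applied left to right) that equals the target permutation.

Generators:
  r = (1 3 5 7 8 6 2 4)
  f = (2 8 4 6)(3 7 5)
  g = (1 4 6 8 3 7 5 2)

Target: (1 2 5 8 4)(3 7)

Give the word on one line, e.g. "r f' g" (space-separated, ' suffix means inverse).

  after g: (1 4 6 8 3 7 5 2)
  after r: (2 3 8 5 4)
  after g: (1 4)(2 7 5 6 8)
  after f': (1 8 6 2 3 5 4)
  after f': (1 2 5 8 4)(3 7)

g r g f' f'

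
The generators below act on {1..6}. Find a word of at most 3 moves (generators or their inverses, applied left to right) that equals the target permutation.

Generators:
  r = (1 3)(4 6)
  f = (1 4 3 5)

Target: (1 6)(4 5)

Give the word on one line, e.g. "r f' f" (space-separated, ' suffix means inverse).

f r f'

  after f: (1 4 3 5)
  after r: (1 6 4)(3 5)
  after f': (1 6)(4 5)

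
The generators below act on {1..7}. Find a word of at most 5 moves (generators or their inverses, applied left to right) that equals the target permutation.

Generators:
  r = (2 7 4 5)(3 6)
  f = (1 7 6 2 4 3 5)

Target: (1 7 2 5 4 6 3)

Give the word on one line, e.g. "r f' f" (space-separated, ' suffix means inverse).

f' r' f' r

  after f': (1 5 3 4 2 6 7)
  after r': (1 4 5 6 2 3 7)
  after f': (1 2 4 3)(5 7)
  after r: (1 7 2 5 4 6 3)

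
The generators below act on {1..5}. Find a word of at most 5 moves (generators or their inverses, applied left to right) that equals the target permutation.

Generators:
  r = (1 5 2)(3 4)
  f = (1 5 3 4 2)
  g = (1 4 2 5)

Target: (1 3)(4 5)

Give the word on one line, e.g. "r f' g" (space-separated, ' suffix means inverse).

g' f' r f

  after g': (1 5 2 4)
  after f': (2 3 5 4)
  after r: (1 5 3 2 4)
  after f: (1 3)(4 5)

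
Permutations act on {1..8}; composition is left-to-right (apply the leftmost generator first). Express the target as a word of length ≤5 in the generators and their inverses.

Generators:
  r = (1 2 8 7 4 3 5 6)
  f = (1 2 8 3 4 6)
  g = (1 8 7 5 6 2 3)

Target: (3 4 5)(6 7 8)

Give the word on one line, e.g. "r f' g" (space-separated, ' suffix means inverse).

g r r f f

  after g: (1 8 7 5 6 2 3)
  after r: (1 7 6 8 4 3 2 5)
  after r: (1 4 5 2 6 7)(3 8)
  after f: (1 6 7 2)(4 5 8)
  after f: (3 4 5)(6 7 8)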